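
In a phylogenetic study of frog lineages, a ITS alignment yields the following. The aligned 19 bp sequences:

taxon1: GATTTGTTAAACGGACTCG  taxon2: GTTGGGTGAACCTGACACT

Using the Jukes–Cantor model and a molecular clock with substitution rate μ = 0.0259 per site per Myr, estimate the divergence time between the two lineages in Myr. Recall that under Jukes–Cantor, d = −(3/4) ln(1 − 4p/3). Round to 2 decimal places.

11.93

The sequences differ at 8 of 19 sites (2, 4, 5, 8, 11, 13, 17, 19), so p = 8/19 ≈ 0.421053.
d = −(3/4) ln(1 − 4p/3) = −0.75 ln(1 − 0.561404) = −0.75 ln(0.438596)
  = −0.75 × (-0.824177) = 0.618133 substitutions/site.
Under a molecular clock d = 2μt, so t = d/(2μ) = 0.618133 / (2 × 0.0259) = 11.93 Myr.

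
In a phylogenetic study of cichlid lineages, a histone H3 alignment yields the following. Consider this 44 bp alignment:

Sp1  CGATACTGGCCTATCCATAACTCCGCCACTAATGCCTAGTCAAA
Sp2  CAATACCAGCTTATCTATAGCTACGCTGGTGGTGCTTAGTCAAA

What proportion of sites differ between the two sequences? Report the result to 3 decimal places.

0.295

The sequences differ at 13 of 44 positions.
p = 13/44 = 0.295454… ≈ 0.295 (to 3 d.p.).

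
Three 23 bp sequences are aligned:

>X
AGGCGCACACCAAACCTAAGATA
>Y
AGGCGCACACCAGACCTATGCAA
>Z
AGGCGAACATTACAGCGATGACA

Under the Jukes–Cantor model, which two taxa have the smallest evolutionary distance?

X and Y

X–Y: 4/23 differ, p = 0.174, d = 0.198.
X–Z: 8/23 differ, p = 0.348, d = 0.467.
Y–Z: 8/23 differ, p = 0.348, d = 0.467.
The smallest distance is between X and Y.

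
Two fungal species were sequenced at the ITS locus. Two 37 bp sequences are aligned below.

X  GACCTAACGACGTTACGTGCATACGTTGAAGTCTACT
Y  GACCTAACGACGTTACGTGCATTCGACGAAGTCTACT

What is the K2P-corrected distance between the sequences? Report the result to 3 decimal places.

Of 37 sites, 1 differences are transitions and 2 are transversions, so P = 1/37 ≈ 0.027027 and Q = 2/37 ≈ 0.054054.
Under the Kimura two-parameter model, d = −½ ln(1 − 2P − Q) − ¼ ln(1 − 2Q).
1 − 2P − Q = 0.891892, giving −½ ln(0.891892) = 0.057205.
1 − 2Q = 0.891892, giving −¼ ln(0.891892) = 0.028603.
d = 0.057205 + 0.028603 = 0.085808.

0.086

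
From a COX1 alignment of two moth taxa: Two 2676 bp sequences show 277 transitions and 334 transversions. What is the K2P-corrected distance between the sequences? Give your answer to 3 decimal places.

P = 277/2676 ≈ 0.103513 and Q = 334/2676 ≈ 0.124813.
Under the Kimura two-parameter model, d = −½ ln(1 − 2P − Q) − ¼ ln(1 − 2Q).
1 − 2P − Q = 0.668161, giving −½ ln(0.668161) = 0.201613.
1 − 2Q = 0.750374, giving −¼ ln(0.750374) = 0.071796.
d = 0.201613 + 0.071796 = 0.273409.

0.273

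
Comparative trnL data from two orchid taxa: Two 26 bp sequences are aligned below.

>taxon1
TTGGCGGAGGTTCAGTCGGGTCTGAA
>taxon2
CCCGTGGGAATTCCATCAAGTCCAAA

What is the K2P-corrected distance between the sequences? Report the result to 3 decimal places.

Of 26 sites, 11 differences are transitions and 2 are transversions, so P = 11/26 ≈ 0.423077 and Q = 2/26 ≈ 0.076923.
Under the Kimura two-parameter model, d = −½ ln(1 − 2P − Q) − ¼ ln(1 − 2Q).
1 − 2P − Q = 0.076923, giving −½ ln(0.076923) = 1.282475.
1 − 2Q = 0.846154, giving −¼ ln(0.846154) = 0.041763.
d = 1.282475 + 0.041763 = 1.324238.

1.324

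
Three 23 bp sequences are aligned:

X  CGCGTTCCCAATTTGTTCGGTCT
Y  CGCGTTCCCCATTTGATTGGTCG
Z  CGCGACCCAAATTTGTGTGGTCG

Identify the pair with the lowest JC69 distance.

X and Y

X–Y: 4/23 differ, p = 0.174, d = 0.198.
X–Z: 6/23 differ, p = 0.261, d = 0.321.
Y–Z: 6/23 differ, p = 0.261, d = 0.321.
The smallest distance is between X and Y.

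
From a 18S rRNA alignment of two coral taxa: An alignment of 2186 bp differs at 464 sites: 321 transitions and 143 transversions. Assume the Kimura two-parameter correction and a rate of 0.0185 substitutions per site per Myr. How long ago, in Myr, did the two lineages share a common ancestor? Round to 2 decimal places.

P = 321/2186 ≈ 0.146844 and Q = 143/2186 ≈ 0.065416.
Under the Kimura two-parameter model, d = −½ ln(1 − 2P − Q) − ¼ ln(1 − 2Q).
1 − 2P − Q = 0.640896, giving −½ ln(0.640896) = 0.222444.
1 − 2Q = 0.869168, giving −¼ ln(0.869168) = 0.035055.
d = 0.222444 + 0.035055 = 0.257499.
Under a molecular clock d = 2μt, so t = d/(2μ) = 0.257499 / (2 × 0.0185) = 6.96 Myr.

6.96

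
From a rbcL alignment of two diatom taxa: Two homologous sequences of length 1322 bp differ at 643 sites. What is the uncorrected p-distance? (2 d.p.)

p = 643/1322 = 0.486384… ≈ 0.49 (to 2 d.p.).

0.49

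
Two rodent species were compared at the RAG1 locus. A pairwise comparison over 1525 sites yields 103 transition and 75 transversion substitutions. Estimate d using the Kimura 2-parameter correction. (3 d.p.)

0.128

P = 103/1525 ≈ 0.067541 and Q = 75/1525 ≈ 0.04918.
Under the Kimura two-parameter model, d = −½ ln(1 − 2P − Q) − ¼ ln(1 − 2Q).
1 − 2P − Q = 0.815738, giving −½ ln(0.815738) = 0.101831.
1 − 2Q = 0.90164, giving −¼ ln(0.90164) = 0.025885.
d = 0.101831 + 0.025885 = 0.127716.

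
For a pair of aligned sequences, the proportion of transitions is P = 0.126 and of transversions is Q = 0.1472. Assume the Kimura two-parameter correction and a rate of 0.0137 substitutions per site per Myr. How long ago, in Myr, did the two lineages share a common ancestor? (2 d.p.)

Under the Kimura two-parameter model, d = −½ ln(1 − 2P − Q) − ¼ ln(1 − 2Q).
1 − 2P − Q = 0.6008, giving −½ ln(0.6008) = 0.254747.
1 − 2Q = 0.7056, giving −¼ ln(0.7056) = 0.087177.
d = 0.254747 + 0.087177 = 0.341924.
Under a molecular clock d = 2μt, so t = d/(2μ) = 0.341924 / (2 × 0.0137) = 12.48 Myr.

12.48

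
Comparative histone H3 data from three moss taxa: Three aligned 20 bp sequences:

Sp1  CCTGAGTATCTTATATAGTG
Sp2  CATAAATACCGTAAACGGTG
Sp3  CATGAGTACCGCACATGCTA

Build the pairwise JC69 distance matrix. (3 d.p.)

Sp1–Sp2: 8/20 sites differ → p = 0.4, d = −0.75 ln(1 − 0.533333) = 0.571605 ≈ 0.572.
Sp1–Sp3: 8/20 sites differ → p = 0.4, d = −0.75 ln(1 − 0.533333) = 0.571605 ≈ 0.572.
Sp2–Sp3: 7/20 sites differ → p = 0.35, d = −0.75 ln(1 − 0.466667) = 0.471457 ≈ 0.471.

d(Sp1,Sp2) = 0.572, d(Sp1,Sp3) = 0.572, d(Sp2,Sp3) = 0.471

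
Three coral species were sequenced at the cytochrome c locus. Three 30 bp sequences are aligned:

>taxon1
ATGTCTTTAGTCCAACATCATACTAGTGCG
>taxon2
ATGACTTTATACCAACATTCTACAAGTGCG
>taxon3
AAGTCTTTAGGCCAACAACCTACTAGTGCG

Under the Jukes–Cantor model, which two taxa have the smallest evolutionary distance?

taxon1 and taxon3

taxon1–taxon2: 6/30 differ, p = 0.200, d = 0.233.
taxon1–taxon3: 4/30 differ, p = 0.133, d = 0.147.
taxon2–taxon3: 7/30 differ, p = 0.233, d = 0.280.
The smallest distance is between taxon1 and taxon3.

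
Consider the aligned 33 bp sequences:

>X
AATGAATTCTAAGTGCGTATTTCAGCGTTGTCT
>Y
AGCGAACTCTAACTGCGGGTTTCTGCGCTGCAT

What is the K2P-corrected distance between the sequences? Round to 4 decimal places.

Of 33 sites, 6 differences are transitions and 4 are transversions, so P = 6/33 ≈ 0.181818 and Q = 4/33 ≈ 0.121212.
Under the Kimura two-parameter model, d = −½ ln(1 − 2P − Q) − ¼ ln(1 − 2Q).
1 − 2P − Q = 0.515152, giving −½ ln(0.515152) = 0.331647.
1 − 2Q = 0.757576, giving −¼ ln(0.757576) = 0.069408.
d = 0.331647 + 0.069408 = 0.401055.

0.4011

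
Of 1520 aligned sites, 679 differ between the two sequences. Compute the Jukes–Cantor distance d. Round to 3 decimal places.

p = 679/1520 ≈ 0.446711.
d = −(3/4) ln(1 − 4p/3) = −0.75 ln(1 − 0.595615) = −0.75 ln(0.404385)
  = −0.75 × (-0.905388) = 0.679041 substitutions/site.

0.679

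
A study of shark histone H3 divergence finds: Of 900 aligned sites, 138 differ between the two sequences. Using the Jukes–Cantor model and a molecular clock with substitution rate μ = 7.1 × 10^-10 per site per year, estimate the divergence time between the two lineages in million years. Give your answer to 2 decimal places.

120.80

p = 138/900 ≈ 0.153333.
d = −(3/4) ln(1 − 4p/3) = −0.75 ln(1 − 0.204444) = −0.75 ln(0.795556)
  = −0.75 × (-0.228714) = 0.171536 substitutions/site.
Under a molecular clock d = 2μt, so t = d/(2μ) = 0.171536 / (2 × 7.1 × 10^-10) = 120.80 million years.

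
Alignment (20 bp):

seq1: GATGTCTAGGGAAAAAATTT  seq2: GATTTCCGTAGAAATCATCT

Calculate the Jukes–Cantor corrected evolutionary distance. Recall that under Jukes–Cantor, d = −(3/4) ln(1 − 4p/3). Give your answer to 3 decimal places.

The sequences differ at 8 of 20 sites (4, 7, 8, 9, 10, 15, 16, 19), so p = 8/20 = 0.4.
d = −(3/4) ln(1 − 4p/3) = −0.75 ln(1 − 0.533333) = −0.75 ln(0.466667)
  = −0.75 × (-0.762139) = 0.571604 substitutions/site.

0.572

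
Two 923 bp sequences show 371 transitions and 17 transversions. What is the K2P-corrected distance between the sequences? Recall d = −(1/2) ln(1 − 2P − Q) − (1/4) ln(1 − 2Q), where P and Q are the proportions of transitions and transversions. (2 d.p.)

0.87

P = 371/923 ≈ 0.40195 and Q = 17/923 ≈ 0.018418.
Under the Kimura two-parameter model, d = −½ ln(1 − 2P − Q) − ¼ ln(1 − 2Q).
1 − 2P − Q = 0.177682, giving −½ ln(0.177682) = 0.863880.
1 − 2Q = 0.963164, giving −¼ ln(0.963164) = 0.009383.
d = 0.863880 + 0.009383 = 0.873263.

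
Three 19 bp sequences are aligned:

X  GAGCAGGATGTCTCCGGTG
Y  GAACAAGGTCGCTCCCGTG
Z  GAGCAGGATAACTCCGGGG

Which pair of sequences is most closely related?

X and Z

X–Y: 6/19 differ, p = 0.316, d = 0.410.
X–Z: 3/19 differ, p = 0.158, d = 0.177.
Y–Z: 7/19 differ, p = 0.368, d = 0.507.
The smallest distance is between X and Z.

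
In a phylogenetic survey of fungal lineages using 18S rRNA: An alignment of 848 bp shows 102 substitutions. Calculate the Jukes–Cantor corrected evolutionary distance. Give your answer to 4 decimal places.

p = 102/848 ≈ 0.120283.
d = −(3/4) ln(1 − 4p/3) = −0.75 ln(1 − 0.160377) = −0.75 ln(0.839623)
  = −0.75 × (-0.174802) = 0.131102 substitutions/site.

0.1311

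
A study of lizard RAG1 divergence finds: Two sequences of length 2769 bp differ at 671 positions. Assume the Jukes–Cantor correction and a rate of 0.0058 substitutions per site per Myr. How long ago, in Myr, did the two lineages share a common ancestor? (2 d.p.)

p = 671/2769 ≈ 0.242326.
d = −(3/4) ln(1 − 4p/3) = −0.75 ln(1 − 0.323101) = −0.75 ln(0.676899)
  = −0.75 × (-0.390233) = 0.292675 substitutions/site.
Under a molecular clock d = 2μt, so t = d/(2μ) = 0.292675 / (2 × 0.0058) = 25.23 Myr.

25.23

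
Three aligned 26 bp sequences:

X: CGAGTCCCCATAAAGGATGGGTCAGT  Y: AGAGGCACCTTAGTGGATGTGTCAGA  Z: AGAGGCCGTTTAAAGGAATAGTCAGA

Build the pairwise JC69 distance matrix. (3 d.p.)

d(X,Y) = 0.396, d(X,Z) = 0.464, d(Y,Z) = 0.396

X–Y: 8/26 sites differ → p ≈ 0.307692, d = −0.75 ln(1 − 0.410256) = 0.396050 ≈ 0.396.
X–Z: 9/26 sites differ → p ≈ 0.346154, d = −0.75 ln(1 − 0.461539) = 0.464280 ≈ 0.464.
Y–Z: 8/26 sites differ → p ≈ 0.307692, d = −0.75 ln(1 − 0.410256) = 0.396050 ≈ 0.396.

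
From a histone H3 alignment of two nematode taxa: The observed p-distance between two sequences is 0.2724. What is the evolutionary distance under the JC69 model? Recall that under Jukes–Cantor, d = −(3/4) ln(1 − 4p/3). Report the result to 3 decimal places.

0.338

d = −(3/4) ln(1 − 4p/3) = −0.75 ln(1 − 0.3632) = −0.75 ln(0.6368)
  = −0.75 × (-0.451300) = 0.338475 substitutions/site.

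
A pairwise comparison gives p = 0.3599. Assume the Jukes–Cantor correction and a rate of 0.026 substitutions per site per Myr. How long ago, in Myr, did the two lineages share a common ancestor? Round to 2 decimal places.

d = −(3/4) ln(1 − 4p/3) = −0.75 ln(1 − 0.479867) = −0.75 ln(0.520133)
  = −0.75 × (-0.653671) = 0.490253 substitutions/site.
Under a molecular clock d = 2μt, so t = d/(2μ) = 0.490253 / (2 × 0.026) = 9.43 Myr.

9.43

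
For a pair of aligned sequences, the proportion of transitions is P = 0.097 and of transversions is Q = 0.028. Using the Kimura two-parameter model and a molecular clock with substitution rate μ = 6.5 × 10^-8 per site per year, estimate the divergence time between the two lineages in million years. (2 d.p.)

1.08

Under the Kimura two-parameter model, d = −½ ln(1 − 2P − Q) − ¼ ln(1 − 2Q).
1 − 2P − Q = 0.778, giving −½ ln(0.778) = 0.125514.
1 − 2Q = 0.944, giving −¼ ln(0.944) = 0.014407.
d = 0.125514 + 0.014407 = 0.139921.
Under a molecular clock d = 2μt, so t = d/(2μ) = 0.139921 / (2 × 6.5 × 10^-8) = 1.08 million years.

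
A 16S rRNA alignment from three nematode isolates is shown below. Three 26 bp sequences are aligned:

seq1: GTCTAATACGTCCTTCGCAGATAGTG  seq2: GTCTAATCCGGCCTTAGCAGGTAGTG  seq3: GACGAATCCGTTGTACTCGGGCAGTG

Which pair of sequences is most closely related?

seq1–seq2: 4/26 differ, p = 0.154, d = 0.172.
seq1–seq3: 10/26 differ, p = 0.385, d = 0.539.
seq2–seq3: 10/26 differ, p = 0.385, d = 0.539.
The smallest distance is between seq1 and seq2.

seq1 and seq2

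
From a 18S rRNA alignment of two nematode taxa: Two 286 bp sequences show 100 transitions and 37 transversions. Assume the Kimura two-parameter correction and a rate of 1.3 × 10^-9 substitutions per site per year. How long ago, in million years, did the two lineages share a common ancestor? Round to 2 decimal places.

368.05

P = 100/286 ≈ 0.34965 and Q = 37/286 ≈ 0.129371.
Under the Kimura two-parameter model, d = −½ ln(1 − 2P − Q) − ¼ ln(1 − 2Q).
1 − 2P − Q = 0.171329, giving −½ ln(0.171329) = 0.882085.
1 − 2Q = 0.741258, giving −¼ ln(0.741258) = 0.074852.
d = 0.882085 + 0.074852 = 0.956937.
Under a molecular clock d = 2μt, so t = d/(2μ) = 0.956937 / (2 × 1.3 × 10^-9) = 368.05 million years.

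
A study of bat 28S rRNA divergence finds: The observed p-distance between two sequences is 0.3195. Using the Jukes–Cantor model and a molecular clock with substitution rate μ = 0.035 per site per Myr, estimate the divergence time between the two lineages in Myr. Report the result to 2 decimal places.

d = −(3/4) ln(1 − 4p/3) = −0.75 ln(1 − 0.426) = −0.75 ln(0.574)
  = −0.75 × (-0.555126) = 0.416345 substitutions/site.
Under a molecular clock d = 2μt, so t = d/(2μ) = 0.416345 / (2 × 0.035) = 5.95 Myr.

5.95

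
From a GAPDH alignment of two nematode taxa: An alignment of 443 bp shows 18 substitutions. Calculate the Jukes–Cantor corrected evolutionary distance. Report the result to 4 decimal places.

0.0418

p = 18/443 ≈ 0.040632.
d = −(3/4) ln(1 − 4p/3) = −0.75 ln(1 − 0.054176) = −0.75 ln(0.945824)
  = −0.75 × (-0.055699) = 0.041774 substitutions/site.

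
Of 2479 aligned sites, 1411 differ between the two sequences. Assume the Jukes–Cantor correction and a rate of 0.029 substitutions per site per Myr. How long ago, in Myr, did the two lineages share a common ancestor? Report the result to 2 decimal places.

18.40

p = 1411/2479 ≈ 0.569181.
d = −(3/4) ln(1 − 4p/3) = −0.75 ln(1 − 0.758908) = −0.75 ln(0.241092)
  = −0.75 × (-1.422577) = 1.066933 substitutions/site.
Under a molecular clock d = 2μt, so t = d/(2μ) = 1.066933 / (2 × 0.029) = 18.40 Myr.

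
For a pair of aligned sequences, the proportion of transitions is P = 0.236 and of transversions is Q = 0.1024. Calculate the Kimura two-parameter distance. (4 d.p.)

0.4844

Under the Kimura two-parameter model, d = −½ ln(1 − 2P − Q) − ¼ ln(1 − 2Q).
1 − 2P − Q = 0.4256, giving −½ ln(0.4256) = 0.427128.
1 − 2Q = 0.7952, giving −¼ ln(0.7952) = 0.057290.
d = 0.427128 + 0.057290 = 0.484418.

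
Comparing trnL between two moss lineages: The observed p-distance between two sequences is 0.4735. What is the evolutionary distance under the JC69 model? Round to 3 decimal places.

d = −(3/4) ln(1 − 4p/3) = −0.75 ln(1 − 0.631333) = −0.75 ln(0.368667)
  = −0.75 × (-0.997861) = 0.748396 substitutions/site.

0.748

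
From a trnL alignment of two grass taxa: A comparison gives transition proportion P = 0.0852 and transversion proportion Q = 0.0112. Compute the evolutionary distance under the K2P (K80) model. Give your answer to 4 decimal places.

Under the Kimura two-parameter model, d = −½ ln(1 − 2P − Q) − ¼ ln(1 − 2Q).
1 − 2P − Q = 0.8184, giving −½ ln(0.8184) = 0.100202.
1 − 2Q = 0.9776, giving −¼ ln(0.9776) = 0.005664.
d = 0.100202 + 0.005664 = 0.105866.

0.1059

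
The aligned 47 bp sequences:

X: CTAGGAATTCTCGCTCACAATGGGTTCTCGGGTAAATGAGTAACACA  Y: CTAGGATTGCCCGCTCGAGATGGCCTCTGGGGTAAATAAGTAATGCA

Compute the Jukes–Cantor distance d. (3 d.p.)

0.312

The sequences differ at 12 of 47 sites, so p = 12/47 ≈ 0.255319.
d = −(3/4) ln(1 − 4p/3) = −0.75 ln(1 − 0.340425) = −0.75 ln(0.659575)
  = −0.75 × (-0.416160) = 0.312120 substitutions/site.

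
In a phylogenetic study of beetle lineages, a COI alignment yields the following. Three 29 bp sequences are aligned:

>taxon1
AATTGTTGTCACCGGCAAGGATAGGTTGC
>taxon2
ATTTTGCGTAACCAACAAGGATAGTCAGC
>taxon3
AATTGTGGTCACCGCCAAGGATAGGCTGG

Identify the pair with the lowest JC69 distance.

taxon1 and taxon3

taxon1–taxon2: 10/29 differ, p = 0.345, d = 0.462.
taxon1–taxon3: 4/29 differ, p = 0.138, d = 0.152.
taxon2–taxon3: 10/29 differ, p = 0.345, d = 0.462.
The smallest distance is between taxon1 and taxon3.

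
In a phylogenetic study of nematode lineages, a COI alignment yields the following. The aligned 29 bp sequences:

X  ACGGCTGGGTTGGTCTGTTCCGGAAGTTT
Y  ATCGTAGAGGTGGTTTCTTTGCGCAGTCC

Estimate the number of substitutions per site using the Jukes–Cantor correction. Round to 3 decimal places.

The sequences differ at 14 of 29 sites, so p = 14/29 ≈ 0.482759.
d = −(3/4) ln(1 − 4p/3) = −0.75 ln(1 − 0.643679) = −0.75 ln(0.356321)
  = −0.75 × (-1.031923) = 0.773942 substitutions/site.

0.774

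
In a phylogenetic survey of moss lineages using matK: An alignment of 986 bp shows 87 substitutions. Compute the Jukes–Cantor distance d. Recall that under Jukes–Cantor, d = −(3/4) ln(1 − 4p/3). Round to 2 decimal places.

0.09

p = 87/986 ≈ 0.088235.
d = −(3/4) ln(1 − 4p/3) = −0.75 ln(1 − 0.117647) = −0.75 ln(0.882353)
  = −0.75 × (-0.125163) = 0.093872 substitutions/site.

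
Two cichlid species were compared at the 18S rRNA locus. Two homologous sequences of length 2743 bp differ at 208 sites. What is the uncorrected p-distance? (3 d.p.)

0.076

p = 208/2743 = 0.075829… ≈ 0.076 (to 3 d.p.).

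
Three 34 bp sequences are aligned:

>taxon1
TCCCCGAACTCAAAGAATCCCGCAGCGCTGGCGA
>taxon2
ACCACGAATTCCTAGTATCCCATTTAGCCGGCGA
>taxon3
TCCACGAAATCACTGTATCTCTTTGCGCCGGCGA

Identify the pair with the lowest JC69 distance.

taxon1–taxon2: 12/34 differ, p = 0.353, d = 0.477.
taxon1–taxon3: 10/34 differ, p = 0.294, d = 0.373.
taxon2–taxon3: 9/34 differ, p = 0.265, d = 0.326.
The smallest distance is between taxon2 and taxon3.

taxon2 and taxon3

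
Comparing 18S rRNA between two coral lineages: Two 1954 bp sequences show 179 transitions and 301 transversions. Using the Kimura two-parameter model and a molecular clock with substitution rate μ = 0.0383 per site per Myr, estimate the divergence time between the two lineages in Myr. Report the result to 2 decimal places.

3.89

P = 179/1954 ≈ 0.091607 and Q = 301/1954 ≈ 0.154043.
Under the Kimura two-parameter model, d = −½ ln(1 − 2P − Q) − ¼ ln(1 − 2Q).
1 − 2P − Q = 0.662743, giving −½ ln(0.662743) = 0.205684.
1 − 2Q = 0.691914, giving −¼ ln(0.691914) = 0.092073.
d = 0.205684 + 0.092073 = 0.297757.
Under a molecular clock d = 2μt, so t = d/(2μ) = 0.297757 / (2 × 0.0383) = 3.89 Myr.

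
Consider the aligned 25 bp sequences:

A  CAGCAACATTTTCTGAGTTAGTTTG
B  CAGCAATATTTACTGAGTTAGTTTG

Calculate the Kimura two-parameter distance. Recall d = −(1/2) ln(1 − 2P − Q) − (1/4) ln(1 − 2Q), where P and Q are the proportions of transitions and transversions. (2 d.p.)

0.08

Of 25 sites, 1 differences are transitions and 1 are transversions, so P = 1/25 = 0.04 and Q = 1/25 = 0.04.
Under the Kimura two-parameter model, d = −½ ln(1 − 2P − Q) − ¼ ln(1 − 2Q).
1 − 2P − Q = 0.88, giving −½ ln(0.88) = 0.063917.
1 − 2Q = 0.92, giving −¼ ln(0.92) = 0.020845.
d = 0.063917 + 0.020845 = 0.084762.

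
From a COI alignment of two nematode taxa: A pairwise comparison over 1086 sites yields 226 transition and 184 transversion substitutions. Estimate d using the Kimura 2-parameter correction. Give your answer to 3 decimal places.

0.544

P = 226/1086 ≈ 0.208103 and Q = 184/1086 ≈ 0.169429.
Under the Kimura two-parameter model, d = −½ ln(1 − 2P − Q) − ¼ ln(1 − 2Q).
1 − 2P − Q = 0.414365, giving −½ ln(0.414365) = 0.440504.
1 − 2Q = 0.661142, giving −¼ ln(0.661142) = 0.103447.
d = 0.440504 + 0.103447 = 0.543951.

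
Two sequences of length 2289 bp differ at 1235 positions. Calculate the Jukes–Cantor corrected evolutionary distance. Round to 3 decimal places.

p = 1235/2289 ≈ 0.539537.
d = −(3/4) ln(1 − 4p/3) = −0.75 ln(1 − 0.719383) = −0.75 ln(0.280617)
  = −0.75 × (-1.270765) = 0.953074 substitutions/site.

0.953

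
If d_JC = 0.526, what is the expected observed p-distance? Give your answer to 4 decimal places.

p = (3/4)(1 − e^(−4d/3)) = 0.75 × (1 − e^(-0.701333)) = 0.75 × (1 − 0.495924) = 0.378057.

0.3781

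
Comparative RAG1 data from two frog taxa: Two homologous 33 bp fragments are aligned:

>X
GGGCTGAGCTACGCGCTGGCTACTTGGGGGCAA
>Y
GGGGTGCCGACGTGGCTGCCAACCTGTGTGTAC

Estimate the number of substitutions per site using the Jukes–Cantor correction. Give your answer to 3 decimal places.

0.780

The sequences differ at 16 of 33 sites, so p = 16/33 ≈ 0.484848.
d = −(3/4) ln(1 − 4p/3) = −0.75 ln(1 − 0.646464) = −0.75 ln(0.353536)
  = −0.75 × (-1.039770) = 0.779828 substitutions/site.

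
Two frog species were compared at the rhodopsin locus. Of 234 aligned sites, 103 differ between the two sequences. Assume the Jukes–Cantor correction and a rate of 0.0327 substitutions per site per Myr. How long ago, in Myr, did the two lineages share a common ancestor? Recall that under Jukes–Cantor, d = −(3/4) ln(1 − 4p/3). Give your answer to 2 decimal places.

10.14

p = 103/234 ≈ 0.440171.
d = −(3/4) ln(1 − 4p/3) = −0.75 ln(1 − 0.586895) = −0.75 ln(0.413105)
  = −0.75 × (-0.884053) = 0.663040 substitutions/site.
Under a molecular clock d = 2μt, so t = d/(2μ) = 0.663040 / (2 × 0.0327) = 10.14 Myr.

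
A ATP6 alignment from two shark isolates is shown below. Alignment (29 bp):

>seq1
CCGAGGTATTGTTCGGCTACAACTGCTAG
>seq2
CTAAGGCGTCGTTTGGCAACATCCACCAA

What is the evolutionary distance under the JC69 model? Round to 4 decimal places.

0.6018

The sequences differ at 12 of 29 sites, so p = 12/29 ≈ 0.413793.
d = −(3/4) ln(1 − 4p/3) = −0.75 ln(1 − 0.551724) = −0.75 ln(0.448276)
  = −0.75 × (-0.802346) = 0.601760 substitutions/site.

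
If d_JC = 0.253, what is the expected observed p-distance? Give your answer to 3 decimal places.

p = (3/4)(1 − e^(−4d/3)) = 0.75 × (1 − e^(-0.337333)) = 0.75 × (1 − 0.713671) = 0.214747.

0.215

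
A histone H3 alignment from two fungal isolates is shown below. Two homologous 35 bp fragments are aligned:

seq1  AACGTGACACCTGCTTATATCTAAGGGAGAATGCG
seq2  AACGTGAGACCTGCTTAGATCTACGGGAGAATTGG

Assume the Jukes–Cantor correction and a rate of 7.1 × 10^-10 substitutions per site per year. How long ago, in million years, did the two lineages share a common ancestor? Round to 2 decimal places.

The sequences differ at 5 of 35 sites (8, 18, 24, 33, 34), so p = 5/35 ≈ 0.142857.
d = −(3/4) ln(1 − 4p/3) = −0.75 ln(1 − 0.190476) = −0.75 ln(0.809524)
  = −0.75 × (-0.211309) = 0.158482 substitutions/site.
Under a molecular clock d = 2μt, so t = d/(2μ) = 0.158482 / (2 × 7.1 × 10^-10) = 111.61 million years.

111.61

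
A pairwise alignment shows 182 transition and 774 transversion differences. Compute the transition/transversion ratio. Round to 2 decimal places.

0.24

R = 182/774 = 0.235142… ≈ 0.24 (to 2 d.p.).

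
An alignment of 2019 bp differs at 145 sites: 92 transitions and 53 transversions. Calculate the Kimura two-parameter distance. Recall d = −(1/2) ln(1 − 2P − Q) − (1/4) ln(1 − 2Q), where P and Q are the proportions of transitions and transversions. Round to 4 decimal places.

P = 92/2019 ≈ 0.045567 and Q = 53/2019 ≈ 0.026251.
Under the Kimura two-parameter model, d = −½ ln(1 − 2P − Q) − ¼ ln(1 − 2Q).
1 − 2P − Q = 0.882615, giving −½ ln(0.882615) = 0.062433.
1 − 2Q = 0.947498, giving −¼ ln(0.947498) = 0.013483.
d = 0.062433 + 0.013483 = 0.075916.

0.0759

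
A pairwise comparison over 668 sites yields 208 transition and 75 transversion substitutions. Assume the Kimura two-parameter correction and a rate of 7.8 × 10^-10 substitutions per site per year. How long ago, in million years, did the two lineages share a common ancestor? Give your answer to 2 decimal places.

P = 208/668 ≈ 0.311377 and Q = 75/668 ≈ 0.112275.
Under the Kimura two-parameter model, d = −½ ln(1 − 2P − Q) − ¼ ln(1 − 2Q).
1 − 2P − Q = 0.264971, giving −½ ln(0.264971) = 0.664067.
1 − 2Q = 0.77545, giving −¼ ln(0.77545) = 0.063578.
d = 0.664067 + 0.063578 = 0.727645.
Under a molecular clock d = 2μt, so t = d/(2μ) = 0.727645 / (2 × 7.8 × 10^-10) = 466.44 million years.

466.44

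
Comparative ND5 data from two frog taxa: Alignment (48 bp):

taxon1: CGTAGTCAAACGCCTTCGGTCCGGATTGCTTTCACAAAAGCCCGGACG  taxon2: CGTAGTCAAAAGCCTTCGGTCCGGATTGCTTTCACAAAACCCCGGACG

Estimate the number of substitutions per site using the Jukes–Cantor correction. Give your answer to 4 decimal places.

0.0429

The sequences differ at 2 of 48 sites (11, 40), so p = 2/48 ≈ 0.041667.
d = −(3/4) ln(1 − 4p/3) = −0.75 ln(1 − 0.055556) = −0.75 ln(0.944444)
  = −0.75 × (-0.057159) = 0.042869 substitutions/site.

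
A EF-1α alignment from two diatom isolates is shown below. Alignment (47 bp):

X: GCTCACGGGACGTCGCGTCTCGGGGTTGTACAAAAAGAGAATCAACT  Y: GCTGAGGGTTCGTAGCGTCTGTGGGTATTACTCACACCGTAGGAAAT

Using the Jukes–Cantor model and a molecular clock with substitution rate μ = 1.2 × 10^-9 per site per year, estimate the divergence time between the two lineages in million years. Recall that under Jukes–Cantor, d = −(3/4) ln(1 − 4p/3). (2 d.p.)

The sequences differ at 18 of 47 sites, so p = 18/47 ≈ 0.382979.
d = −(3/4) ln(1 − 4p/3) = −0.75 ln(1 − 0.510639) = −0.75 ln(0.489361)
  = −0.75 × (-0.714655) = 0.535991 substitutions/site.
Under a molecular clock d = 2μt, so t = d/(2μ) = 0.535991 / (2 × 1.2 × 10^-9) = 223.33 million years.

223.33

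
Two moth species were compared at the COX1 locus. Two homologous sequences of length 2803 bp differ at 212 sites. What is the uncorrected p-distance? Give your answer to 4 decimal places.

0.0756

p = 212/2803 = 0.075633… ≈ 0.0756 (to 4 d.p.).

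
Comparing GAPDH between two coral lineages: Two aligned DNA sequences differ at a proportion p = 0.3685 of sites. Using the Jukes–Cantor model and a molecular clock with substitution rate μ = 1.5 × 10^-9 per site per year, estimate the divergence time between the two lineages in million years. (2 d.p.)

168.99

d = −(3/4) ln(1 − 4p/3) = −0.75 ln(1 − 0.491333) = −0.75 ln(0.508667)
  = −0.75 × (-0.675962) = 0.506972 substitutions/site.
Under a molecular clock d = 2μt, so t = d/(2μ) = 0.506972 / (2 × 1.5 × 10^-9) = 168.99 million years.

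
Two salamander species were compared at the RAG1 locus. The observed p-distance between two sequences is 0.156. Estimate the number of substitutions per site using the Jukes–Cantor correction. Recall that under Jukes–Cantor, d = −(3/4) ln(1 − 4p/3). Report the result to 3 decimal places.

0.175

d = −(3/4) ln(1 − 4p/3) = −0.75 ln(1 − 0.208) = −0.75 ln(0.792)
  = −0.75 × (-0.233194) = 0.174896 substitutions/site.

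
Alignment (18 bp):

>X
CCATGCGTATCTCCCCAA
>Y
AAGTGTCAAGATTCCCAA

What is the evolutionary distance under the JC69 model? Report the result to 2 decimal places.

The sequences differ at 9 of 18 sites (1, 2, 3, 6, 7, 8, 10, 11, 13), so p = 9/18 = 0.5.
d = −(3/4) ln(1 − 4p/3) = −0.75 ln(1 − 0.666667) = −0.75 ln(0.333333)
  = −0.75 × (-1.098613) = 0.823960 substitutions/site.

0.82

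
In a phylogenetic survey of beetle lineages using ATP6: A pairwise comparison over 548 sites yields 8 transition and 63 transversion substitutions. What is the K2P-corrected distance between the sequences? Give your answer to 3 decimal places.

0.143

P = 8/548 ≈ 0.014599 and Q = 63/548 ≈ 0.114964.
Under the Kimura two-parameter model, d = −½ ln(1 − 2P − Q) − ¼ ln(1 − 2Q).
1 − 2P − Q = 0.855838, giving −½ ln(0.855838) = 0.077837.
1 − 2Q = 0.770072, giving −¼ ln(0.770072) = 0.065318.
d = 0.077837 + 0.065318 = 0.143155.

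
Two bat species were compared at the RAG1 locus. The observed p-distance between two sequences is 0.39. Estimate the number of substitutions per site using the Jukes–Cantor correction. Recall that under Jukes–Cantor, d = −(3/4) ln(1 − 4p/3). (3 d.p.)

d = −(3/4) ln(1 − 4p/3) = −0.75 ln(1 − 0.52) = −0.75 ln(0.48)
  = −0.75 × (-0.733969) = 0.550477 substitutions/site.

0.550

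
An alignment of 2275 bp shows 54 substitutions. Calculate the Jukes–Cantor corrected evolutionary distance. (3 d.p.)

p = 54/2275 ≈ 0.023736.
d = −(3/4) ln(1 − 4p/3) = −0.75 ln(1 − 0.031648) = −0.75 ln(0.968352)
  = −0.75 × (-0.032160) = 0.024120 substitutions/site.

0.024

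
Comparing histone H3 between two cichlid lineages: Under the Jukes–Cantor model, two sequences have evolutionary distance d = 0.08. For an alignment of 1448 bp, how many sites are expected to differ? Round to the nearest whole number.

110

Invert JC69: p = (3/4)(1 − e^(−4d/3)) = 0.75 × (1 − e^(-0.106667)) = 0.75 × (1 − 0.898825) = 0.075881.
Expected differing sites = pL ≈ 0.075881 × 1448 = 109.875688 ≈ 110.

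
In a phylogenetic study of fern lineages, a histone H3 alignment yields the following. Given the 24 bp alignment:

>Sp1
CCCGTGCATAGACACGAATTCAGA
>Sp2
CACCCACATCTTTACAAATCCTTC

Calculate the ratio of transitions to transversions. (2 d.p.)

0.63

Transitions are A↔G and C↔T; transversions are all other mismatches.
Transitions: 5. Transversions: 8.
R = 5/8 = 0.625 ≈ 0.63 (to 2 d.p.).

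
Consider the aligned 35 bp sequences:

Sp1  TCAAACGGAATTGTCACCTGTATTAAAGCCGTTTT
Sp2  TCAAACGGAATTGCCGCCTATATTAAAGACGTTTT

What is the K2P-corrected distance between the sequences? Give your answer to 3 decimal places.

Of 35 sites, 3 differences are transitions and 1 are transversions, so P = 3/35 ≈ 0.085714 and Q = 1/35 ≈ 0.028571.
Under the Kimura two-parameter model, d = −½ ln(1 − 2P − Q) − ¼ ln(1 − 2Q).
1 − 2P − Q = 0.800001, giving −½ ln(0.800001) = 0.111571.
1 − 2Q = 0.942858, giving −¼ ln(0.942858) = 0.014710.
d = 0.111571 + 0.014710 = 0.126281.

0.126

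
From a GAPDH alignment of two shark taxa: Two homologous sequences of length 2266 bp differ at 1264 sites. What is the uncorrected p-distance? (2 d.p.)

0.56

p = 1264/2266 = 0.557811… ≈ 0.56 (to 2 d.p.).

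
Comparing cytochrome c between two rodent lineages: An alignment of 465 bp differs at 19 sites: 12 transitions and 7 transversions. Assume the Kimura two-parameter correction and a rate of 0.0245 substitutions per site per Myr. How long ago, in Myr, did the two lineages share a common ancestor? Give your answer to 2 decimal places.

0.86

P = 12/465 ≈ 0.025806 and Q = 7/465 ≈ 0.015054.
Under the Kimura two-parameter model, d = −½ ln(1 − 2P − Q) − ¼ ln(1 − 2Q).
1 − 2P − Q = 0.933334, giving −½ ln(0.933334) = 0.034496.
1 − 2Q = 0.969892, giving −¼ ln(0.969892) = 0.007643.
d = 0.034496 + 0.007643 = 0.042139.
Under a molecular clock d = 2μt, so t = d/(2μ) = 0.042139 / (2 × 0.0245) = 0.86 Myr.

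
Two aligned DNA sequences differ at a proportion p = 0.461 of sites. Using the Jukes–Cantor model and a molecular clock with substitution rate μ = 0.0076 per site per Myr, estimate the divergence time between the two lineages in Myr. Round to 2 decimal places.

d = −(3/4) ln(1 − 4p/3) = −0.75 ln(1 − 0.614667) = −0.75 ln(0.385333)
  = −0.75 × (-0.953647) = 0.715235 substitutions/site.
Under a molecular clock d = 2μt, so t = d/(2μ) = 0.715235 / (2 × 0.0076) = 47.05 Myr.

47.05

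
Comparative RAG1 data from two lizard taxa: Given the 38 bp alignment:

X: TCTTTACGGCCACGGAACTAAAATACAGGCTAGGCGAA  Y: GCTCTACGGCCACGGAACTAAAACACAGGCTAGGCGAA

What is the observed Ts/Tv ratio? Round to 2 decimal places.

Transitions are A↔G and C↔T; transversions are all other mismatches.
Transitions: 2. Transversions: 1.
R = 2/1 = 2.00.

2.00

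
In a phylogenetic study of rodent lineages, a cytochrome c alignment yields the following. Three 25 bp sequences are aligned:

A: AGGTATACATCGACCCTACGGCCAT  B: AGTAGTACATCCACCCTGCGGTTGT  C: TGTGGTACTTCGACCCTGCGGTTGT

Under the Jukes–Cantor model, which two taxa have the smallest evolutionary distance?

B and C

A–B: 8/25 differ, p = 0.320, d = 0.417.
A–C: 9/25 differ, p = 0.360, d = 0.490.
B–C: 4/25 differ, p = 0.160, d = 0.180.
The smallest distance is between B and C.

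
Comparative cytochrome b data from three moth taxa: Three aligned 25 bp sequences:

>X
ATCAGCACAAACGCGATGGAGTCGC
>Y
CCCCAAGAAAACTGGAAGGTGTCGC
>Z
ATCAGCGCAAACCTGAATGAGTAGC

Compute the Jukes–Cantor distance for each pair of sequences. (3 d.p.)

X–Y: 11/25 sites differ → p = 0.44, d = −0.75 ln(1 − 0.586667) = 0.662626 ≈ 0.663.
X–Z: 6/25 sites differ → p = 0.24, d = −0.75 ln(1 − 0.32) = 0.289247 ≈ 0.289.
Y–Z: 11/25 sites differ → p = 0.44, d = −0.75 ln(1 − 0.586667) = 0.662626 ≈ 0.663.

d(X,Y) = 0.663, d(X,Z) = 0.289, d(Y,Z) = 0.663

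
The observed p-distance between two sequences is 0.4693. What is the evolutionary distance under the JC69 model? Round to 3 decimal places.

0.737

d = −(3/4) ln(1 − 4p/3) = −0.75 ln(1 − 0.625733) = −0.75 ln(0.374267)
  = −0.75 × (-0.982786) = 0.737090 substitutions/site.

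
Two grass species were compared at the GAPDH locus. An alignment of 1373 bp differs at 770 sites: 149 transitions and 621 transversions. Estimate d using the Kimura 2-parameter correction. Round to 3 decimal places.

1.141

P = 149/1373 ≈ 0.108521 and Q = 621/1373 ≈ 0.452294.
Under the Kimura two-parameter model, d = −½ ln(1 − 2P − Q) − ¼ ln(1 − 2Q).
1 − 2P − Q = 0.330664, giving −½ ln(0.330664) = 0.553326.
1 − 2Q = 0.095412, giving −¼ ln(0.095412) = 0.587388.
d = 0.553326 + 0.587388 = 1.140714.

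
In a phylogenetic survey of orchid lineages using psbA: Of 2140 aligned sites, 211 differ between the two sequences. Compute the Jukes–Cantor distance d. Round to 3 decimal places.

p = 211/2140 ≈ 0.098598.
d = −(3/4) ln(1 − 4p/3) = −0.75 ln(1 − 0.131464) = −0.75 ln(0.868536)
  = −0.75 × (-0.140946) = 0.105710 substitutions/site.

0.106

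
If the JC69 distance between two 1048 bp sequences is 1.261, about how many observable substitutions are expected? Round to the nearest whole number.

640

Invert JC69: p = (3/4)(1 − e^(−4d/3)) = 0.75 × (1 − e^(-1.681333)) = 0.75 × (1 − 0.186126) = 0.610406.
Expected differing sites = pL ≈ 0.610406 × 1048 = 639.705488 ≈ 640.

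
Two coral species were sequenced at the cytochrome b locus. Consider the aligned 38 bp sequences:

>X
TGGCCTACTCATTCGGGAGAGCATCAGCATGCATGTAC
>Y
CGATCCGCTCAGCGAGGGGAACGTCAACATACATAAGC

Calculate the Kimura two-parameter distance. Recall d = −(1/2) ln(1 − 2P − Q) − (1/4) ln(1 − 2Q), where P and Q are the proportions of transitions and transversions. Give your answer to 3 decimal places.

0.889

Of 38 sites, 14 differences are transitions and 3 are transversions, so P = 14/38 ≈ 0.368421 and Q = 3/38 ≈ 0.078947.
Under the Kimura two-parameter model, d = −½ ln(1 − 2P − Q) − ¼ ln(1 − 2Q).
1 − 2P − Q = 0.184211, giving −½ ln(0.184211) = 0.845837.
1 − 2Q = 0.842106, giving −¼ ln(0.842106) = 0.042962.
d = 0.845837 + 0.042962 = 0.888799.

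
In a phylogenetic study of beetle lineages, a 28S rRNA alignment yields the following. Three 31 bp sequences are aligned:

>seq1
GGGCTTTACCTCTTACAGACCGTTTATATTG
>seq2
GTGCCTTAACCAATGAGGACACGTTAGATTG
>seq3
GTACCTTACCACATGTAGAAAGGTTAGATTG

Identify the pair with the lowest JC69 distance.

seq2 and seq3

seq1–seq2: 13/31 differ, p = 0.419, d = 0.614.
seq1–seq3: 11/31 differ, p = 0.355, d = 0.481.
seq2–seq3: 8/31 differ, p = 0.258, d = 0.316.
The smallest distance is between seq2 and seq3.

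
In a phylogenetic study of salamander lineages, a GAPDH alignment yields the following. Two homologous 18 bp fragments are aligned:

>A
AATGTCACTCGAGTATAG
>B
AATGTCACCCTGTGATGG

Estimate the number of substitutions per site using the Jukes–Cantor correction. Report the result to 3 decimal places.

The sequences differ at 6 of 18 sites (9, 11, 12, 13, 14, 17), so p = 6/18 ≈ 0.333333.
d = −(3/4) ln(1 − 4p/3) = −0.75 ln(1 − 0.444444) = −0.75 ln(0.555556)
  = −0.75 × (-0.587786) = 0.440840 substitutions/site.

0.441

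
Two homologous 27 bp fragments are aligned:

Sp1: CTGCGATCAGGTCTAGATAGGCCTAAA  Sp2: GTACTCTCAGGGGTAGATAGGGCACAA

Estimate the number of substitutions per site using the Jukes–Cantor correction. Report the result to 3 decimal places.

0.441

The sequences differ at 9 of 27 sites (1, 3, 5, 6, 12, 13, 22, 24, 25), so p = 9/27 ≈ 0.333333.
d = −(3/4) ln(1 − 4p/3) = −0.75 ln(1 − 0.444444) = −0.75 ln(0.555556)
  = −0.75 × (-0.587786) = 0.440840 substitutions/site.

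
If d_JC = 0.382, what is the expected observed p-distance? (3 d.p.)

p = (3/4)(1 − e^(−4d/3)) = 0.75 × (1 − e^(-0.509333)) = 0.75 × (1 − 0.600896) = 0.299328.

0.299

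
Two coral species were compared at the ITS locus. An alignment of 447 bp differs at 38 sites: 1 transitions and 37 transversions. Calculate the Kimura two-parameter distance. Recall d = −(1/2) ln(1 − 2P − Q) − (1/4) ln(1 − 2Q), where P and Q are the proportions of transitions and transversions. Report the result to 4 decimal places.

0.0909

P = 1/447 ≈ 0.002237 and Q = 37/447 ≈ 0.082774.
Under the Kimura two-parameter model, d = −½ ln(1 − 2P − Q) − ¼ ln(1 − 2Q).
1 − 2P − Q = 0.912752, giving −½ ln(0.912752) = 0.045646.
1 − 2Q = 0.834452, giving −¼ ln(0.834452) = 0.045245.
d = 0.045646 + 0.045245 = 0.090891.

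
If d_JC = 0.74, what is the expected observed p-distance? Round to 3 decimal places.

p = (3/4)(1 − e^(−4d/3)) = 0.75 × (1 − e^(-0.986667)) = 0.75 × (1 − 0.372817) = 0.470387.

0.470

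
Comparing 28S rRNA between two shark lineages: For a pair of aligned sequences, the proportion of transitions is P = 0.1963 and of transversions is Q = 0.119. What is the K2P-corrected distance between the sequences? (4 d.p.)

Under the Kimura two-parameter model, d = −½ ln(1 − 2P − Q) − ¼ ln(1 − 2Q).
1 − 2P − Q = 0.4884, giving −½ ln(0.4884) = 0.358310.
1 − 2Q = 0.762, giving −¼ ln(0.762) = 0.067952.
d = 0.358310 + 0.067952 = 0.426262.

0.4263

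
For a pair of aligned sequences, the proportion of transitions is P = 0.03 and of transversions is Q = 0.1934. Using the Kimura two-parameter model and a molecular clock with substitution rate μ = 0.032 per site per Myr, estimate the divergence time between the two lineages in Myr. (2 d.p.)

4.19

Under the Kimura two-parameter model, d = −½ ln(1 − 2P − Q) − ¼ ln(1 − 2Q).
1 − 2P − Q = 0.7466, giving −½ ln(0.7466) = 0.146113.
1 − 2Q = 0.6132, giving −¼ ln(0.6132) = 0.122266.
d = 0.146113 + 0.122266 = 0.268379.
Under a molecular clock d = 2μt, so t = d/(2μ) = 0.268379 / (2 × 0.032) = 4.19 Myr.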